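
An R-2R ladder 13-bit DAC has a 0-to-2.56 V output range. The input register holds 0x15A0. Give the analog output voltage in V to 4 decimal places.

LSB = 2.56 V / 2^13 = 312.50 µV.
Code 0x15A0 = 5536 decimal.
V_out = 0 + 5536 × 0.0003125 V = 1.73 V.

1.7300 V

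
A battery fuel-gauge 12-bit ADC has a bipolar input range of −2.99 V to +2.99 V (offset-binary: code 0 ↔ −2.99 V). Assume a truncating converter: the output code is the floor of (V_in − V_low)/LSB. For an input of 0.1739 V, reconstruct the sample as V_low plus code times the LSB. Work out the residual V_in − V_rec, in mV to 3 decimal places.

Step size: 5.98 V ÷ 2^12 = 1.460 mV.
(0.1739 − (−2.99))/0.00145996 = 2167.1128; ⌊·⌋ gives code 2167.
V_rec = (−2.99) + 2167·0.00145996 = 0.17373535 V.
Difference: 0.000164648 V → 0.165 mV.

0.165 mV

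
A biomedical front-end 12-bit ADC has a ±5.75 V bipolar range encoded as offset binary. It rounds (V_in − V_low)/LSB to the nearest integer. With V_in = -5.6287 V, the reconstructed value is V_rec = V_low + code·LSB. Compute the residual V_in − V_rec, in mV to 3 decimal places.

LSB = 11.5/2^12 = 2.808 mV.
(V_in − V_low)/LSB = (-5.6287 − (−5.75))/0.00280762 = 43.2039 → code 43 (round).
Reconstructed: -5.6292725 V.
Error = -5.6287 − (−5.6292725) = 0.000572461 V = 0.572 mV.

0.572 mV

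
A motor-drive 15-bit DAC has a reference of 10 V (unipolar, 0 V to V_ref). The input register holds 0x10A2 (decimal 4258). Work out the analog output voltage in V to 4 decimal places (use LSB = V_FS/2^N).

1.2994 V

LSB = 10 V / 2^15 = 305.18 µV.
Code 0x10A2 = 4258 decimal.
V_out = 0 + 4258 × 0.000305176 V = 1.29944 V.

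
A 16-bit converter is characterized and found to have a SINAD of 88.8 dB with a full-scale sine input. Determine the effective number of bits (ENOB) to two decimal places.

14.46 bits

ENOB = (SINAD − 1.76) / 6.02 = (88.8 − 1.76)/6.02 = 14.458.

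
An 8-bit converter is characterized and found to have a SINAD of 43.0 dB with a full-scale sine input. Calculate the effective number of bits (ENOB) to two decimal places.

ENOB = (SINAD − 1.76) / 6.02 = (43.0 − 1.76)/6.02 = 6.850.

6.85 bits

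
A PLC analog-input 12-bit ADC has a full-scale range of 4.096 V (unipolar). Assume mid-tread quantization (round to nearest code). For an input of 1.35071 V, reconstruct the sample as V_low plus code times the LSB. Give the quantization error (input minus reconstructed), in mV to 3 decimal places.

Step size: 4.096 V ÷ 2^12 = 1.000 mV.
(V_in − V_low)/LSB = (1.35071 − 0)/0.001 = 1350.7100 → code 1351 (round).
Reconstructed: 1.351 V.
Error = 1.35071 − 1.351 = -0.00029 V = -0.290 mV.

-0.290 mV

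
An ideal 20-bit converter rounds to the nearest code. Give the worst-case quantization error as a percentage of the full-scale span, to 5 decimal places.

0.00005 %

Rounding → worst-case error = ½ LSB = V_FS/2^21, so 100/2097152 = 4.76837e-05 % of full scale.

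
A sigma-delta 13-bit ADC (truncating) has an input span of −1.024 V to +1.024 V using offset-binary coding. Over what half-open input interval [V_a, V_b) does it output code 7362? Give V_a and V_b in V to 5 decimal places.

LSB = 2.048/2^13 = 250.00 µV.
V_a = V_low + 7362·LSB = 0.8165 V; V_b = V_low + 7363·LSB = 0.81675 V.

[0.81650 V, 0.81675 V)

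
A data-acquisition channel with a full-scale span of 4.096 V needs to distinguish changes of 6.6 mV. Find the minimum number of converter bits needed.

Number of steps required ≥ 4.096 V / 6.6 mV = 620.61.
Need 2^N ≥ 620.61; 2^9 = 512, 2^10 = 1024.
Minimum N = 10.

10 bits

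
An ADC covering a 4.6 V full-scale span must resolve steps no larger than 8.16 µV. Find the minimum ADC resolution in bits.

Number of steps required ≥ 4.6 V / 8.16 µV = 563725.49.
Need 2^N ≥ 563725.49; 2^19 = 524288, 2^20 = 1048576.
Minimum N = 20.

20 bits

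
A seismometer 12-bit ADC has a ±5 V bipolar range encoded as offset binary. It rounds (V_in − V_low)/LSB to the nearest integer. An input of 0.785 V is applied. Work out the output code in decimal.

code 2370

Full-scale span = 10 V; LSB = 10/2^12 = 2.441 mV.
(0.785 − (−5)) / 0.00244141 = 2369.536 LSBs.
Round → code 2370.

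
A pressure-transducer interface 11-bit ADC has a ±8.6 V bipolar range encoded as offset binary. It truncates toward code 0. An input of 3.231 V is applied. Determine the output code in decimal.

code 1408

Full-scale span = 17.2 V; LSB = 17.2/2^11 = 8.398 mV.
Input sits at 1408.714 steps above V_low.
So the output code is 1408.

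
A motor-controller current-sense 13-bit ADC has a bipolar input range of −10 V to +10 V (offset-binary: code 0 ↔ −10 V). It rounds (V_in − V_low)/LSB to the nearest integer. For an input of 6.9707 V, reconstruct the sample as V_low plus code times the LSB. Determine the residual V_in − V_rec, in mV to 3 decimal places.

Step size: 20 V ÷ 2^13 = 2.441 mV.
(6.9707 − (−10))/0.00244141 = 6951.1987; round gives code 6951.
V_rec = (−10) + 6951·0.00244141 = 6.9702148 V.
V_in − V_rec = 0.000485156 V = 0.485 mV.

0.485 mV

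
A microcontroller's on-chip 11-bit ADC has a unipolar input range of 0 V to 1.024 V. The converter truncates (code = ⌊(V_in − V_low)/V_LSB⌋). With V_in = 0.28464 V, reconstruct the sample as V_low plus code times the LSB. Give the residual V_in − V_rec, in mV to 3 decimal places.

Step size: 1.024 V ÷ 2^11 = 0.500 mV.
(0.28464 − 0)/0.0005 = 569.2800; ⌊·⌋ gives code 569.
V_rec = 0 + 569·0.0005 = 0.2845 V.
Error = 0.28464 − 0.2845 = 0.00014 V = 0.140 mV.

0.140 mV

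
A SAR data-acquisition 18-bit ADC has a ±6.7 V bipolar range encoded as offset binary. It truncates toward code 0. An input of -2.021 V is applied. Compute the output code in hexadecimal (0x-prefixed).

With 262144 levels over 13.4 V, one step is 51.12 µV.
(V_in − V_low)/LSB = (-2.021 − (−6.7)) / 5.11169e-05 = 91535.207.
So the output code is 91535.
In hexadecimal (0x-prefixed): 0x1658F.

code 0x1658F (decimal 91535)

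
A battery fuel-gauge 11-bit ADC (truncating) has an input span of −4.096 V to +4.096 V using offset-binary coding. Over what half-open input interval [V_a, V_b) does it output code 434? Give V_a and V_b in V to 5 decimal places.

[-2.36000 V, -2.35600 V)

LSB = 8.192/2^11 = 4.000 mV.
V_a = V_low + 434·LSB = -2.36 V; V_b = V_low + 435·LSB = -2.356 V.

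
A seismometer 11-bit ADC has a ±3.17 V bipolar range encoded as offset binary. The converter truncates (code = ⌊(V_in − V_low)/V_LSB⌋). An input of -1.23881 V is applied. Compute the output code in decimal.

Full-scale span = 6.34 V; LSB = 6.34/2^11 = 3.096 mV.
Input sits at 623.829 steps above V_low.
So the output code is 623.

code 623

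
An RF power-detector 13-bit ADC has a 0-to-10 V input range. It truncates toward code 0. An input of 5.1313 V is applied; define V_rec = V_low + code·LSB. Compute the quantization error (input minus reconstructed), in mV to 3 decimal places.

0.685 mV

Step size: 10 V ÷ 2^13 = 1.221 mV.
(V_in − V_low)/LSB = (5.1313 − 0)/0.0012207 = 4203.5610 → code 4203 (floor).
V_rec = 0 + 4203·0.0012207 = 5.1306152 V.
V_in − V_rec = 0.000684766 V = 0.685 mV.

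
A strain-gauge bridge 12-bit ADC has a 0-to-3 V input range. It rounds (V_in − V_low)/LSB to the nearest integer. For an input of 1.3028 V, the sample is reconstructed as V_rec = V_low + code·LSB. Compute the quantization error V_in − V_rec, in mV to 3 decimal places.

LSB = 3/2^12 = 0.732 mV.
(1.3028 − 0)/0.000732422 = 1778.7563; round gives code 1779.
V_rec = 0 + 1779·0.000732422 = 1.3029785 V.
V_in − V_rec = -0.000178516 V = -0.179 mV.

-0.179 mV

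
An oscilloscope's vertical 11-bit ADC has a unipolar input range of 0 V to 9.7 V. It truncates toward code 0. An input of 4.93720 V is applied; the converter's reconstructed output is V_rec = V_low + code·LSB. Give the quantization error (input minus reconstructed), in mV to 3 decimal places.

LSB = 9.7/2^11 = 4.736 mV.
Scaled input = 1042.4109 LSBs, so code = 1042.
Code 1042 maps back to 0 + 1042×0.00473633 V = 4.9352539 V.
V_in − V_rec = 0.00194609 V = 1.946 mV.

1.946 mV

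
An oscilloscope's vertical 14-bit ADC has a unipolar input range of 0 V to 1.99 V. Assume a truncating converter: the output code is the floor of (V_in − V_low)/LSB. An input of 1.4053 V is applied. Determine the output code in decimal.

Full-scale span = 1.99 V; LSB = 1.99/2^14 = 121.46 µV.
(1.4053 − 0) / 0.00012146 = 11570.068 LSBs.
Floor → code 11570.

code 11570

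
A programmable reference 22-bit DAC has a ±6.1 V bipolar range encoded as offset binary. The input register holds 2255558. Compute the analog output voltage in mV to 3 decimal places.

LSB = 12.2 V / 2^22 = 2.91 µV.
V_out = (−6.1) + 2255558 × 2.90871e-06 V = 0.460757 V.
= 460.757 mV.

460.757 mV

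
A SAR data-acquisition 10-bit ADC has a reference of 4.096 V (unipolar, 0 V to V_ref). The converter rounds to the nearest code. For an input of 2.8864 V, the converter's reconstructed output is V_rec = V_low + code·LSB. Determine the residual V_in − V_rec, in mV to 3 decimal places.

-1.600 mV

One LSB is 4.096 V / 1024 = 4.000 mV.
Scaled input = 721.6000 LSBs, so code = 722.
V_rec = 0 + 722·0.004 = 2.888 V.
Error = 2.8864 − 2.888 = -0.0016 V = -1.600 mV.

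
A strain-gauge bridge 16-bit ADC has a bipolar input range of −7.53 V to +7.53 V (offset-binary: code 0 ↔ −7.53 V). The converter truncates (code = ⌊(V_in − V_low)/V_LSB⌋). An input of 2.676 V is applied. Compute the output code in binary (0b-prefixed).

With 65536 levels over 15.06 V, one step is 229.80 µV.
(2.676 − (−7.53)) / 0.000229797 = 44413.042 LSBs.
⌊·⌋(44413.042) = 44413.
In binary (0b-prefixed): 0b1010110101111101.

code 0b1010110101111101 (decimal 44413)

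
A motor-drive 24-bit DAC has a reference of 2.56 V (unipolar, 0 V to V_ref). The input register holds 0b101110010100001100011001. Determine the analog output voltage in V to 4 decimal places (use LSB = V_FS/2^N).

1.8526 V

LSB = 2.56 V / 2^24 = 0.15 µV.
Code 0b101110010100001100011001 = 12141337 decimal.
V_out = 0 + 12141337 × 1.52588e-07 V = 1.85262 V.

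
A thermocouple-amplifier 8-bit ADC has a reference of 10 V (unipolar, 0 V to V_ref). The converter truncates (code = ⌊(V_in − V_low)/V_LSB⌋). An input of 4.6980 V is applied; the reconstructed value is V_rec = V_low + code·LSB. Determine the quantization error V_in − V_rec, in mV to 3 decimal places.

One LSB is 10 V / 256 = 39.062 mV.
(V_in − V_low)/LSB = (4.6980 − 0)/0.0390625 = 120.2688 → code 120 (floor).
Reconstructed: 4.6875 V.
V_in − V_rec = 0.0105 V = 10.500 mV.

10.500 mV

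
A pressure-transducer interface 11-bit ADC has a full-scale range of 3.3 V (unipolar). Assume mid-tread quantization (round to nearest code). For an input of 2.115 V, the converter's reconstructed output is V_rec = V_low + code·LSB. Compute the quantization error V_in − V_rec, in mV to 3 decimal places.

-0.674 mV

LSB = 3.3/2^11 = 1.611 mV.
(2.115 − 0)/0.00161133 = 1312.5818; round gives code 1313.
V_rec = 0 + 1313·0.00161133 = 2.1156738 V.
V_in − V_rec = -0.000673828 V = -0.674 mV.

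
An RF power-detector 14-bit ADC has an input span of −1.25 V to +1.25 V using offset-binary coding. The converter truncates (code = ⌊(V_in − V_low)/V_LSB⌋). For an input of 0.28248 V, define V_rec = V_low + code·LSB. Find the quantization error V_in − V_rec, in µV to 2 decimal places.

Step size: 2.5 V ÷ 2^14 = 152.59 µV.
(0.28248 − (−1.25))/0.000152588 = 10043.2609; ⌊·⌋ gives code 10043.
V_rec = (−1.25) + 10043·0.000152588 = 0.28244019 V.
Difference: 3.98145e-05 V → 39.81 µV.

39.81 µV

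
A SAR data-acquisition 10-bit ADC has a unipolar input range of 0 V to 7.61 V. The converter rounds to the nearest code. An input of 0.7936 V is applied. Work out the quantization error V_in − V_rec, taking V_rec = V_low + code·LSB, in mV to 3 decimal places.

-1.586 mV

Step size: 7.61 V ÷ 2^10 = 7.432 mV.
Scaled input = 106.7866 LSBs, so code = 107.
Code 107 maps back to 0 + 107×0.00743164 V = 0.79518555 V.
Error = 0.7936 − 0.79518555 = -0.00158555 V = -1.586 mV.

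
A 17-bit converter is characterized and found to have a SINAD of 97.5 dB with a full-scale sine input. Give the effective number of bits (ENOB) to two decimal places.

15.90 bits

ENOB = (SINAD − 1.76) / 6.02 = (97.5 − 1.76)/6.02 = 15.904.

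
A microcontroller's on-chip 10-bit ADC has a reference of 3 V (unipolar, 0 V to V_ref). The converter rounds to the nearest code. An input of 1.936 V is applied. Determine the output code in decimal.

code 661

With 1024 levels over 3 V, one step is 2.930 mV.
Input sits at 660.821 steps above V_low.
So the output code is 661.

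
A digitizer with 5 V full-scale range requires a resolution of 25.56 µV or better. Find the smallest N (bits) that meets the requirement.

18 bits

Number of steps required ≥ 5 V / 25.56 µV = 195618.15.
Need 2^N ≥ 195618.15; 2^17 = 131072, 2^18 = 262144.
Minimum N = 18.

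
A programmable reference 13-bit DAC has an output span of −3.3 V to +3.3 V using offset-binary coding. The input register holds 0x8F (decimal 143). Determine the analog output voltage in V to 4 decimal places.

LSB = 6.6 V / 2^13 = 0.806 mV.
Code 0x8F = 143 decimal.
V_out = (−3.3) + 143 × 0.000805664 V = -3.18479 V.

-3.1848 V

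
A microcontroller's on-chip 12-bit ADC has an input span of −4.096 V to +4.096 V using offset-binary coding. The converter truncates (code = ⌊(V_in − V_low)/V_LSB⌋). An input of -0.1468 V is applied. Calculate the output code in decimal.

code 1974

With 4096 levels over 8.192 V, one step is 2.000 mV.
Input sits at 1974.600 steps above V_low.
⌊·⌋(1974.600) = 1974.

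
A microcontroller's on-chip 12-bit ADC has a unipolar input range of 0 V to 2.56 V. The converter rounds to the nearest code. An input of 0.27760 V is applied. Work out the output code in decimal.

code 444

With 4096 levels over 2.56 V, one step is 0.625 mV.
(0.27760 − 0) / 0.000625 = 444.160 LSBs.
Round → code 444.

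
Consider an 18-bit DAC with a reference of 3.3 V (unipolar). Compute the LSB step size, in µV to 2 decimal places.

Full-scale span = 3.3 V.
LSB = 3.3 / 2^18 = 3.3 / 262144 = 1.25885e-05 V = 12.59 µV.

12.59 µV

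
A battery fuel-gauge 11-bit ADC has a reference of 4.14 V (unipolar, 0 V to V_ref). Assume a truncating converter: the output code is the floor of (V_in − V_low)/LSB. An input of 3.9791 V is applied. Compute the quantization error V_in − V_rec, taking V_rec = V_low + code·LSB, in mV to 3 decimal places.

0.819 mV

One LSB is 4.14 V / 2048 = 2.021 mV.
(V_in − V_low)/LSB = (3.9791 − 0)/0.00202148 = 1968.4050 → code 1968 (floor).
V_rec = 0 + 1968·0.00202148 = 3.9782813 V.
V_in − V_rec = 0.00081875 V = 0.819 mV.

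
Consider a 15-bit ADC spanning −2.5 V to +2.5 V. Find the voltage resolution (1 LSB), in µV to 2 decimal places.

Full-scale span = 5 V.
LSB = 5 / 2^15 = 5 / 32768 = 0.000152588 V = 152.59 µV.

152.59 µV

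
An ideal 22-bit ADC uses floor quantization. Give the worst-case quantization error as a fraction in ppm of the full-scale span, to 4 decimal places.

Truncating → worst-case error = 1 LSB = V_FS/2^22, so 1e+06/4194304 = 0.238419 ppm of full scale.

0.2384 ppm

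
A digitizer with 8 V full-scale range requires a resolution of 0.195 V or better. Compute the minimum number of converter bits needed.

6 bits

Number of steps required ≥ 8 V / 0.195 V = 41.03.
Need 2^N ≥ 41.03; 2^5 = 32, 2^6 = 64.
Minimum N = 6.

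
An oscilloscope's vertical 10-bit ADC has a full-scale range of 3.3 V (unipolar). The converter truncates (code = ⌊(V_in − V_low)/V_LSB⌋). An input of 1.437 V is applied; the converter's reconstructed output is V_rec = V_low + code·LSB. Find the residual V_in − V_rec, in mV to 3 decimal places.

One LSB is 3.3 V / 1024 = 3.223 mV.
Scaled input = 445.9055 LSBs, so code = 445.
V_rec = 0 + 445·0.00322266 = 1.434082 V.
Error = 1.437 − 1.434082 = 0.00291797 V = 2.918 mV.

2.918 mV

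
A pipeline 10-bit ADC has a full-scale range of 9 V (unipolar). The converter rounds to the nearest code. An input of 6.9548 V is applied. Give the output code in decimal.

code 791

With 1024 levels over 9 V, one step is 8.789 mV.
(V_in − V_low)/LSB = (6.9548 − 0) / 0.00878906 = 791.302.
So the output code is 791.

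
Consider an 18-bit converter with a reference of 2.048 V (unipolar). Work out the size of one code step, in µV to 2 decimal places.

7.81 µV

Full-scale span = 2.048 V.
LSB = 2.048 / 2^18 = 2.048 / 262144 = 7.8125e-06 V = 7.81 µV.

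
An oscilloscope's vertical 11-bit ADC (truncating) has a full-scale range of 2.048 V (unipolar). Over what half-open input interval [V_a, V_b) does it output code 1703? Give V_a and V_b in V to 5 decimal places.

[1.70300 V, 1.70400 V)

LSB = 2.048/2^11 = 1.000 mV.
V_a = V_low + 1703·LSB = 1.703 V; V_b = V_low + 1704·LSB = 1.704 V.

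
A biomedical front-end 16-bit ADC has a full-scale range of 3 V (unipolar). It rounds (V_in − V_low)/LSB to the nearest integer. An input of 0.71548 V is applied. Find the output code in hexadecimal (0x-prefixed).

Full-scale span = 3 V; LSB = 3/2^16 = 45.78 µV.
(0.71548 − 0) / 4.57764e-05 = 15629.899 LSBs.
round(15629.899) = 15630.
In hexadecimal (0x-prefixed): 0x3D0E.

code 0x3D0E (decimal 15630)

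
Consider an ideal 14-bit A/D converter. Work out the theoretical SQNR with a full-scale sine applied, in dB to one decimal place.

SNR ≈ 6.02·N + 1.76 dB = 6.02·14 + 1.76 = 86.04 dB.

86.0 dB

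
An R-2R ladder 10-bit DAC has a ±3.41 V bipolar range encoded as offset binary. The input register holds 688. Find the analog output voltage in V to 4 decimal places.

LSB = 6.82 V / 2^10 = 6.660 mV.
V_out = (−3.41) + 688 × 0.00666016 V = 1.17219 V.

1.1722 V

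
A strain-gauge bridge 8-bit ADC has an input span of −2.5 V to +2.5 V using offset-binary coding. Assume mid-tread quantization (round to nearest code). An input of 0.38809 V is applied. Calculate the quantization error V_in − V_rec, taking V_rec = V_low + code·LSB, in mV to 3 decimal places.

-2.535 mV

One LSB is 5 V / 256 = 19.531 mV.
(V_in − V_low)/LSB = (0.38809 − (−2.5))/0.0195312 = 147.8702 → code 148 (round).
Code 148 maps back to (−2.5) + 148×0.0195312 V = 0.390625 V.
Difference: -0.002535 V → -2.535 mV.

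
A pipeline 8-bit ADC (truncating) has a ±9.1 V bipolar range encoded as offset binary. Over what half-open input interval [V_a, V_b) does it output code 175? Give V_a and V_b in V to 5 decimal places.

[3.34141 V, 3.41250 V)

LSB = 18.2/2^8 = 71.094 mV.
V_a = V_low + 175·LSB = 3.34141 V; V_b = V_low + 176·LSB = 3.4125 V.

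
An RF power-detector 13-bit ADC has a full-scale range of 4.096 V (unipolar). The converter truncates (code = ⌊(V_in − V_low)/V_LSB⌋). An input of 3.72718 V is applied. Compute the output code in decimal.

Full-scale span = 4.096 V; LSB = 4.096/2^13 = 0.500 mV.
Input sits at 7454.360 steps above V_low.
⌊·⌋(7454.360) = 7454.

code 7454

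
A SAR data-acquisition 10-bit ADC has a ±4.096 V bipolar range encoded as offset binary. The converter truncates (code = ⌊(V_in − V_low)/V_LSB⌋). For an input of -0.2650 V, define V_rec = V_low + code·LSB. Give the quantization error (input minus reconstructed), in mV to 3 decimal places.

7.000 mV

Step size: 8.192 V ÷ 2^10 = 8.000 mV.
(V_in − V_low)/LSB = (-0.2650 − (−4.096))/0.008 = 478.8750 → code 478 (floor).
Code 478 maps back to (−4.096) + 478×0.008 V = -0.272 V.
V_in − V_rec = 0.007 V = 7.000 mV.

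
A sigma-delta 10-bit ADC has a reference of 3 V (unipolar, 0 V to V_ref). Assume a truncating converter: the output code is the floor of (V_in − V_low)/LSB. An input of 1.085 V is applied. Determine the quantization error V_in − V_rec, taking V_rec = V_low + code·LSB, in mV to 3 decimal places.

One LSB is 3 V / 1024 = 2.930 mV.
Scaled input = 370.3467 LSBs, so code = 370.
V_rec = 0 + 370·0.00292969 = 1.0839844 V.
Difference: 0.00101563 V → 1.016 mV.

1.016 mV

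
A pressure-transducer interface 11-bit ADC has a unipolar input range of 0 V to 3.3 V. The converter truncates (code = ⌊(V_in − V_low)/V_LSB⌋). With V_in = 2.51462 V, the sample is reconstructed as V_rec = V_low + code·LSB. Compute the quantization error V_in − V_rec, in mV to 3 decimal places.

0.948 mV

LSB = 3.3/2^11 = 1.611 mV.
Scaled input = 1560.5884 LSBs, so code = 1560.
Reconstructed: 2.5136719 V.
Difference: 0.000948125 V → 0.948 mV.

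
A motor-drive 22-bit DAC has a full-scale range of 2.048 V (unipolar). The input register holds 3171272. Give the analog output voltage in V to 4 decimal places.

1.5485 V

LSB = 2.048 V / 2^22 = 0.49 µV.
V_out = 0 + 3171272 × 4.88281e-07 V = 1.54847 V.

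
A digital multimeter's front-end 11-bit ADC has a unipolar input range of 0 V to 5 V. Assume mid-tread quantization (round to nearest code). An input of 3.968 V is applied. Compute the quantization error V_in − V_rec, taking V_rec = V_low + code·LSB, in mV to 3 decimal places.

0.715 mV

Step size: 5 V ÷ 2^11 = 2.441 mV.
(3.968 − 0)/0.00244141 = 1625.2928; round gives code 1625.
Code 1625 maps back to 0 + 1625×0.00244141 V = 3.9672852 V.
Difference: 0.000714844 V → 0.715 mV.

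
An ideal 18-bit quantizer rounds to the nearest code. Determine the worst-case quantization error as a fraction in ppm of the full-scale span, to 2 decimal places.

Rounding → worst-case error = ½ LSB = V_FS/2^19, so 1e+06/524288 = 1.90735 ppm of full scale.

1.91 ppm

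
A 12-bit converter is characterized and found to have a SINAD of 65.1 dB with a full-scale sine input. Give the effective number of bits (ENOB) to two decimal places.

10.52 bits

ENOB = (SINAD − 1.76) / 6.02 = (65.1 − 1.76)/6.02 = 10.522.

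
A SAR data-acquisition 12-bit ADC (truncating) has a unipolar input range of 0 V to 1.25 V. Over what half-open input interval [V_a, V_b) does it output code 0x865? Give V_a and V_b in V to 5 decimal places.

LSB = 1.25/2^12 = 305.18 µV.
Code 0x865 = 2149 decimal.
V_a = V_low + 2149·LSB = 0.655823 V; V_b = V_low + 2150·LSB = 0.656128 V.

[0.65582 V, 0.65613 V)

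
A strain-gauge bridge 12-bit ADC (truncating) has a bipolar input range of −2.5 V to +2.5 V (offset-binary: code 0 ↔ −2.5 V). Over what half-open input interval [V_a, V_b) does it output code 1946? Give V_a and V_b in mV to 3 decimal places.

LSB = 5/2^12 = 1.221 mV.
V_a = V_low + 1946·LSB = -0.124512 V; V_b = V_low + 1947·LSB = -0.123291 V.

[-124.512 mV, -123.291 mV)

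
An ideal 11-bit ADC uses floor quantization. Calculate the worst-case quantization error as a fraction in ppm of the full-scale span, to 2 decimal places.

488.28 ppm

Truncating → worst-case error = 1 LSB = V_FS/2^11, so 1e+06/2048 = 488.281 ppm of full scale.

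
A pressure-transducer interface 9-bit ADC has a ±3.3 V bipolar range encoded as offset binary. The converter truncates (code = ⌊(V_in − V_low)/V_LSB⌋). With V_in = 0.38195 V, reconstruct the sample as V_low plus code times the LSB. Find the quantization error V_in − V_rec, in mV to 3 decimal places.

8.122 mV

One LSB is 6.6 V / 512 = 12.891 mV.
(0.38195 − (−3.3))/0.0128906 = 285.6301; ⌊·⌋ gives code 285.
Reconstructed: 0.37382813 V.
Error = 0.38195 − 0.37382813 = 0.00812188 V = 8.122 mV.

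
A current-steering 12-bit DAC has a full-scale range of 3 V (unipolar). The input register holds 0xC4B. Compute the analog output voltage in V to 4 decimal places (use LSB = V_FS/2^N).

LSB = 3 V / 2^12 = 0.732 mV.
Code 0xC4B = 3147 decimal.
V_out = 0 + 3147 × 0.000732422 V = 2.30493 V.

2.3049 V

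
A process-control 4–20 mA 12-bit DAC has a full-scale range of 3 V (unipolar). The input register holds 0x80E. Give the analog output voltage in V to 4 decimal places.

LSB = 3 V / 2^12 = 0.732 mV.
Code 0x80E = 2062 decimal.
V_out = 0 + 2062 × 0.000732422 V = 1.51025 V.

1.5103 V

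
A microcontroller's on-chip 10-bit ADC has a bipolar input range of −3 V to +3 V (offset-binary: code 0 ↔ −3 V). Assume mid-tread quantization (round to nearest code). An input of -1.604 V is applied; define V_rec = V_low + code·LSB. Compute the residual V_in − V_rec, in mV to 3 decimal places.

Step size: 6 V ÷ 2^10 = 5.859 mV.
(-1.604 − (−3))/0.00585938 = 238.2507; round gives code 238.
V_rec = (−3) + 238·0.00585938 = -1.6054688 V.
Difference: 0.00146875 V → 1.469 mV.

1.469 mV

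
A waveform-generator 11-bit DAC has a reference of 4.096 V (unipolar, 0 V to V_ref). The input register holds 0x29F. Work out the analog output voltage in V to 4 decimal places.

1.3420 V

LSB = 4.096 V / 2^11 = 2.000 mV.
Code 0x29F = 671 decimal.
V_out = 0 + 671 × 0.002 V = 1.342 V.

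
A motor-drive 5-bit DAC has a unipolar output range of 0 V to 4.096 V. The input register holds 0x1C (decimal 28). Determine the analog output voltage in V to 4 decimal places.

LSB = 4.096 V / 2^5 = 128.000 mV.
Code 0x1C = 28 decimal.
V_out = 0 + 28 × 0.128 V = 3.584 V.

3.5840 V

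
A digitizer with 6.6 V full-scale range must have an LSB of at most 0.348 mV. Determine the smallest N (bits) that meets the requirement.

Number of steps required ≥ 6.6 V / 0.348 mV = 18965.52.
Need 2^N ≥ 18965.52; 2^14 = 16384, 2^15 = 32768.
Minimum N = 15.

15 bits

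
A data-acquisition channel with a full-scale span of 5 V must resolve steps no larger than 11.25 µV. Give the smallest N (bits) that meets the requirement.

19 bits

Number of steps required ≥ 5 V / 11.25 µV = 444444.44.
Need 2^N ≥ 444444.44; 2^18 = 262144, 2^19 = 524288.
Minimum N = 19.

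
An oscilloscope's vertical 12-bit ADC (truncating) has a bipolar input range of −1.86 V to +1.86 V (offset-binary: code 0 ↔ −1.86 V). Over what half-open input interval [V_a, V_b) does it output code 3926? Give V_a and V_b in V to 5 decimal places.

[1.70561 V, 1.70651 V)

LSB = 3.72/2^12 = 0.908 mV.
V_a = V_low + 3926·LSB = 1.70561 V; V_b = V_low + 3927·LSB = 1.70651 V.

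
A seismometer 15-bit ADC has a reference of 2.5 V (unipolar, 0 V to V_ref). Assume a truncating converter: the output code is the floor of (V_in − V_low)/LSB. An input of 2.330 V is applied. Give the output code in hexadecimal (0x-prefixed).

code 0x774B (decimal 30539)

Full-scale span = 2.5 V; LSB = 2.5/2^15 = 76.29 µV.
(2.330 − 0) / 7.62939e-05 = 30539.776 LSBs.
⌊·⌋(30539.776) = 30539.
In hexadecimal (0x-prefixed): 0x774B.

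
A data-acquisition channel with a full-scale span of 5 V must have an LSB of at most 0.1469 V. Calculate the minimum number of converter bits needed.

Number of steps required ≥ 5 V / 0.1469 V = 34.04.
Need 2^N ≥ 34.04; 2^5 = 32, 2^6 = 64.
Minimum N = 6.

6 bits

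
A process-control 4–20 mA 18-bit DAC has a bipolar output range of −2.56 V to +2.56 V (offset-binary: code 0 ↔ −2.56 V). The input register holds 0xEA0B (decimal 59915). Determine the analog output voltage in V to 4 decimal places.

LSB = 5.12 V / 2^18 = 19.53 µV.
Code 0xEA0B = 59915 decimal.
V_out = (−2.56) + 59915 × 1.95313e-05 V = -1.38979 V.

-1.3898 V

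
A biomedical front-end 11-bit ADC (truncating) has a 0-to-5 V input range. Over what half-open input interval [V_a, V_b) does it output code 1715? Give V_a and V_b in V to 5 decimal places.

LSB = 5/2^11 = 2.441 mV.
V_a = V_low + 1715·LSB = 4.18701 V; V_b = V_low + 1716·LSB = 4.18945 V.

[4.18701 V, 4.18945 V)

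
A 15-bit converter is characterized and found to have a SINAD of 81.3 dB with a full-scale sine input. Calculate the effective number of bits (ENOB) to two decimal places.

ENOB = (SINAD − 1.76) / 6.02 = (81.3 − 1.76)/6.02 = 13.213.

13.21 bits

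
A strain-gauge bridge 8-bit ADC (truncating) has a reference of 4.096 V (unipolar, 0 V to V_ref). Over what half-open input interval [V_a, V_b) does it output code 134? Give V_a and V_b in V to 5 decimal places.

[2.14400 V, 2.16000 V)

LSB = 4.096/2^8 = 16.000 mV.
V_a = V_low + 134·LSB = 2.144 V; V_b = V_low + 135·LSB = 2.16 V.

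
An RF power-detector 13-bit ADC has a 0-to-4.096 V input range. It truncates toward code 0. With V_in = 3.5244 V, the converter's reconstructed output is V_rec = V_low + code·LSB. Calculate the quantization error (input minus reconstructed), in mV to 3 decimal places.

LSB = 4.096/2^13 = 0.500 mV.
Scaled input = 7048.8000 LSBs, so code = 7048.
Reconstructed: 3.524 V.
Error = 3.5244 − 3.524 = 0.0004 V = 0.400 mV.

0.400 mV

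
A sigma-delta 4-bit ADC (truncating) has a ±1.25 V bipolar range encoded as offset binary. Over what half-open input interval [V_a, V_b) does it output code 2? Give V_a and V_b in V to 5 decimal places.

[-0.93750 V, -0.78125 V)

LSB = 2.5/2^4 = 156.250 mV.
V_a = V_low + 2·LSB = -0.9375 V; V_b = V_low + 3·LSB = -0.78125 V.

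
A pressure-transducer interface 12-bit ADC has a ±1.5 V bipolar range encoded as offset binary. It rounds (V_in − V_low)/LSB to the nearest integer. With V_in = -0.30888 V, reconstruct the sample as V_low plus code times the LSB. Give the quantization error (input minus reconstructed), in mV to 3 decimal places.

0.202 mV

LSB = 3/2^12 = 0.732 mV.
(-0.30888 − (−1.5))/0.000732422 = 1626.2758; round gives code 1626.
V_rec = (−1.5) + 1626·0.000732422 = -0.30908203 V.
Difference: 0.000202031 V → 0.202 mV.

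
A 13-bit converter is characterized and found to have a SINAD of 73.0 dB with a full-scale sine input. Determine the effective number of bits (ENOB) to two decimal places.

ENOB = (SINAD − 1.76) / 6.02 = (73.0 − 1.76)/6.02 = 11.834.

11.83 bits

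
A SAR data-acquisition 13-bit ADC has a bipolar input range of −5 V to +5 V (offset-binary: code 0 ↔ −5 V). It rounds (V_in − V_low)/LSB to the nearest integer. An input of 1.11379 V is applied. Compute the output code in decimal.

code 5008

Full-scale span = 10 V; LSB = 10/2^13 = 1.221 mV.
(1.11379 − (−5)) / 0.0012207 = 5008.417 LSBs.
Round → code 5008.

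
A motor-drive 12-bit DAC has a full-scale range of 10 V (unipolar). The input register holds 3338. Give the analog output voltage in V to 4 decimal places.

LSB = 10 V / 2^12 = 2.441 mV.
V_out = 0 + 3338 × 0.00244141 V = 8.14941 V.

8.1494 V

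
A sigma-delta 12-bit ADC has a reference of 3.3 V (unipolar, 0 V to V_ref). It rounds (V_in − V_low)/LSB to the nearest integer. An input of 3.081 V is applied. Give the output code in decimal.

code 3824

LSB = 3.3 V / 4096 = 0.806 mV.
(V_in − V_low)/LSB = (3.081 − 0) / 0.000805664 = 3824.175.
round(3824.175) = 3824.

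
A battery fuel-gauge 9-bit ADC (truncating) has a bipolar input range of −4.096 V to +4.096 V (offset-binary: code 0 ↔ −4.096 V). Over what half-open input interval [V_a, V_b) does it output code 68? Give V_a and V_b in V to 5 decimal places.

LSB = 8.192/2^9 = 16.000 mV.
V_a = V_low + 68·LSB = -3.008 V; V_b = V_low + 69·LSB = -2.992 V.

[-3.00800 V, -2.99200 V)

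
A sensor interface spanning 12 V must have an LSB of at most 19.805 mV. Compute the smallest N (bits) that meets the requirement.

Number of steps required ≥ 12 V / 19.805 mV = 605.91.
Need 2^N ≥ 605.91; 2^9 = 512, 2^10 = 1024.
Minimum N = 10.

10 bits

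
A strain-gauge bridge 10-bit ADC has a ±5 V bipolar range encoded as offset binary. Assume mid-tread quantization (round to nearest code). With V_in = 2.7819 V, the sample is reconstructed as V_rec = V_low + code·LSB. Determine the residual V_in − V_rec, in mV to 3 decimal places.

LSB = 10/2^10 = 9.766 mV.
(V_in − V_low)/LSB = (2.7819 − (−5))/0.00976562 = 796.8666 → code 797 (round).
V_rec = (−5) + 797·0.00976562 = 2.7832031 V.
Error = 2.7819 − 2.7832031 = -0.00130313 V = -1.303 mV.

-1.303 mV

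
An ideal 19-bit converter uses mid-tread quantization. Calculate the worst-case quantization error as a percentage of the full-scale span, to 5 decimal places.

0.00010 %

Rounding → worst-case error = ½ LSB = V_FS/2^20, so 100/1048576 = 9.53674e-05 % of full scale.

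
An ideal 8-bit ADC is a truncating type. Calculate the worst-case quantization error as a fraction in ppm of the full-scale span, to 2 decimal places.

Truncating → worst-case error = 1 LSB = V_FS/2^8, so 1e+06/256 = 3906.25 ppm of full scale.

3906.25 ppm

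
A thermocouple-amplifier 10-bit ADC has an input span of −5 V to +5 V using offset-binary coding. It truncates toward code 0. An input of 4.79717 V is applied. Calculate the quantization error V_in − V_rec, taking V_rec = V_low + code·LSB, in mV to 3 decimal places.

One LSB is 10 V / 1024 = 9.766 mV.
Scaled input = 1003.2302 LSBs, so code = 1003.
V_rec = (−5) + 1003·0.00976562 = 4.7949219 V.
V_in − V_rec = 0.00224813 V = 2.248 mV.

2.248 mV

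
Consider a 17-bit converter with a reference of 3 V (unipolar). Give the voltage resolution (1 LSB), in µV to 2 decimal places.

Full-scale span = 3 V.
LSB = 3 / 2^17 = 3 / 131072 = 2.28882e-05 V = 22.89 µV.

22.89 µV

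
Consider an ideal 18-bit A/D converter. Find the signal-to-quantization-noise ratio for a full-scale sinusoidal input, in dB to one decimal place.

110.1 dB

SNR ≈ 6.02·N + 1.76 dB = 6.02·18 + 1.76 = 110.12 dB.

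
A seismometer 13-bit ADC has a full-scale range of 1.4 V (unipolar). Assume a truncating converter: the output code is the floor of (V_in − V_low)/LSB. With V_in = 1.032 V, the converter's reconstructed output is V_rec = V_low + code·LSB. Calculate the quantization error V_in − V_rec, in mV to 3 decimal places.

One LSB is 1.4 V / 8192 = 170.90 µV.
(1.032 − 0)/0.000170898 = 6038.6743; ⌊·⌋ gives code 6038.
V_rec = 0 + 6038·0.000170898 = 1.0318848 V.
V_in − V_rec = 0.000115234 V = 0.115 mV.

0.115 mV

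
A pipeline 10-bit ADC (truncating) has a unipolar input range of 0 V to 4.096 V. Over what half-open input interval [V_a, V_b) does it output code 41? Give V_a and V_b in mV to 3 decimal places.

LSB = 4.096/2^10 = 4.000 mV.
V_a = V_low + 41·LSB = 0.164 V; V_b = V_low + 42·LSB = 0.168 V.

[164.000 mV, 168.000 mV)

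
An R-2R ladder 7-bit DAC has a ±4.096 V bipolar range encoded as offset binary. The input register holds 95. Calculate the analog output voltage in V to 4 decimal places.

LSB = 8.192 V / 2^7 = 64.000 mV.
V_out = (−4.096) + 95 × 0.064 V = 1.984 V.

1.9840 V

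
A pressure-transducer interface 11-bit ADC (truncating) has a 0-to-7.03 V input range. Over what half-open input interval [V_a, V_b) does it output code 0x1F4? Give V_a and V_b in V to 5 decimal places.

LSB = 7.03/2^11 = 3.433 mV.
Code 0x1F4 = 500 decimal.
V_a = V_low + 500·LSB = 1.71631 V; V_b = V_low + 501·LSB = 1.71974 V.

[1.71631 V, 1.71974 V)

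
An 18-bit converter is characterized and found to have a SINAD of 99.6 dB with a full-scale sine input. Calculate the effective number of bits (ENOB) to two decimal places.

ENOB = (SINAD − 1.76) / 6.02 = (99.6 − 1.76)/6.02 = 16.252.

16.25 bits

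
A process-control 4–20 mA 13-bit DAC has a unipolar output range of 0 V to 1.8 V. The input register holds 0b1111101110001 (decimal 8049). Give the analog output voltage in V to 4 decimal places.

LSB = 1.8 V / 2^13 = 219.73 µV.
Code 0b1111101110001 = 8049 decimal.
V_out = 0 + 8049 × 0.000219727 V = 1.76858 V.

1.7686 V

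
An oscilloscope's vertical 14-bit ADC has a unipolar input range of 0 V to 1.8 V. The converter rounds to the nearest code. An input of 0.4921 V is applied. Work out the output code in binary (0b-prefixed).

code 0b1000101111111 (decimal 4479)

Full-scale span = 1.8 V; LSB = 1.8/2^14 = 109.86 µV.
Input sits at 4479.204 steps above V_low.
round(4479.204) = 4479.
In binary (0b-prefixed): 0b1000101111111.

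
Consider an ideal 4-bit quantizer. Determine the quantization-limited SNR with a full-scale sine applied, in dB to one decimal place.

SNR ≈ 6.02·N + 1.76 dB = 6.02·4 + 1.76 = 25.84 dB.

25.8 dB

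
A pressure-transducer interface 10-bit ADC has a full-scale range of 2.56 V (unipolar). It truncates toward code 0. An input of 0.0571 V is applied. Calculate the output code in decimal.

LSB = 2.56 V / 1024 = 2.500 mV.
(0.0571 − 0) / 0.0025 = 22.840 LSBs.
⌊·⌋(22.840) = 22.

code 22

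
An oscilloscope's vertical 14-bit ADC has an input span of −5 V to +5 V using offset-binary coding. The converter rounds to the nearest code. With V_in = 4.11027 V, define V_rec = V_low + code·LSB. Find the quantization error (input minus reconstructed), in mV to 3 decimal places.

Step size: 10 V ÷ 2^14 = 0.610 mV.
Scaled input = 14926.2664 LSBs, so code = 14926.
Reconstructed: 4.1101074 V.
V_in − V_rec = 0.000162578 V = 0.163 mV.

0.163 mV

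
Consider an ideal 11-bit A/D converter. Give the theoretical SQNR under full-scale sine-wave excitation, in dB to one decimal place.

68.0 dB

SNR ≈ 6.02·N + 1.76 dB = 6.02·11 + 1.76 = 67.98 dB.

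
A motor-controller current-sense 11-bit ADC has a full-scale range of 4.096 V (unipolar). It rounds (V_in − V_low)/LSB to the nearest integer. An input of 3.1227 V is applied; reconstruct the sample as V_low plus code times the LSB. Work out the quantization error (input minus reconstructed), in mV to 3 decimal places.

Step size: 4.096 V ÷ 2^11 = 2.000 mV.
(3.1227 − 0)/0.002 = 1561.3500; round gives code 1561.
Code 1561 maps back to 0 + 1561×0.002 V = 3.122 V.
Error = 3.1227 − 3.122 = 0.0007 V = 0.700 mV.

0.700 mV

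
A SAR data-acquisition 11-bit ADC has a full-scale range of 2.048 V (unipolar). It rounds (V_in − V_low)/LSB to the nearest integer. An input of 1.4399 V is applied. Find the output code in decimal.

code 1440

Full-scale span = 2.048 V; LSB = 2.048/2^11 = 1.000 mV.
(V_in − V_low)/LSB = (1.4399 − 0) / 0.001 = 1439.900.
round(1439.900) = 1440.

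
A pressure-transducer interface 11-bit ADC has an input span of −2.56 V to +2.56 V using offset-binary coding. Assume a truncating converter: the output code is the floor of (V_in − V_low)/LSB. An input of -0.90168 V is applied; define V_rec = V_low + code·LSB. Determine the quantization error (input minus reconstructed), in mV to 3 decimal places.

0.820 mV

Step size: 5.12 V ÷ 2^11 = 2.500 mV.
Scaled input = 663.3280 LSBs, so code = 663.
Reconstructed: -0.9025 V.
Error = -0.90168 − (−0.9025) = 0.00082 V = 0.820 mV.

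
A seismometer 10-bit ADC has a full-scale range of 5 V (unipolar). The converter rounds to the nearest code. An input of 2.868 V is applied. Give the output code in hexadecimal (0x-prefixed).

Full-scale span = 5 V; LSB = 5/2^10 = 4.883 mV.
Input sits at 587.366 steps above V_low.
Round → code 587.
In hexadecimal (0x-prefixed): 0x24B.

code 0x24B (decimal 587)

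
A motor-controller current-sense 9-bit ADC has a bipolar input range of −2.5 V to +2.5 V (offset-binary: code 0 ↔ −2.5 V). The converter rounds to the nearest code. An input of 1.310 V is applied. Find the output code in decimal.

code 390

LSB = 5 V / 512 = 9.766 mV.
Input sits at 390.144 steps above V_low.
Round → code 390.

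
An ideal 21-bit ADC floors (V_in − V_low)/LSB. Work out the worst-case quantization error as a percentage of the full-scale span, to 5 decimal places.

Truncating → worst-case error = 1 LSB = V_FS/2^21, so 100/2097152 = 4.76837e-05 % of full scale.

0.00005 %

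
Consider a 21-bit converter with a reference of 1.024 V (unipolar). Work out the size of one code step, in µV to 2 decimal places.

Full-scale span = 1.024 V.
LSB = 1.024 / 2^21 = 1.024 / 2097152 = 4.88281e-07 V = 0.49 µV.

0.49 µV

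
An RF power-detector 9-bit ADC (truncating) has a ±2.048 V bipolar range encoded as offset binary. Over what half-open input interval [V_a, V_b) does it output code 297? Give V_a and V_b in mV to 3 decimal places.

LSB = 4.096/2^9 = 8.000 mV.
V_a = V_low + 297·LSB = 0.328 V; V_b = V_low + 298·LSB = 0.336 V.

[328.000 mV, 336.000 mV)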